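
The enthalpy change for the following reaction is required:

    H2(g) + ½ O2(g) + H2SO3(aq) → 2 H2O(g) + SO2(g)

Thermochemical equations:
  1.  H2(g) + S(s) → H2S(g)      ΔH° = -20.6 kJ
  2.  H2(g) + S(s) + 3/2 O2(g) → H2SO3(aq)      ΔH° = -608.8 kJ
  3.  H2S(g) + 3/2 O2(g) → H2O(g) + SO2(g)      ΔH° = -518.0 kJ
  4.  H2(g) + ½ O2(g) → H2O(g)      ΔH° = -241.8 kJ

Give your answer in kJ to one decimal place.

ΔH° = -171.6 kJ

eq. 1 as written: -20.6 kJ
eq. 2 reversed: +608.8 kJ
eq. 3 as written: -518.0 kJ
eq. 4 as written: -241.8 kJ
Since enthalpy is a state function, ΔH° = (-20.6) + (+608.8) + (-518.0) + (-241.8) = -171.6 kJ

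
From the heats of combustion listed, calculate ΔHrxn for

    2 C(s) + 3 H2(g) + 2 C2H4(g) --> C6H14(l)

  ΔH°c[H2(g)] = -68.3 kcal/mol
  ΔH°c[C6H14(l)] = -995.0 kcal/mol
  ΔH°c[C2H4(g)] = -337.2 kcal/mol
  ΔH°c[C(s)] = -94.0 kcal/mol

ΔHrxn = -72.3 kcal/mol

Using ΔH = Σ nΔHc°(reactants) − Σ nΔHc°(products):
= [2·(-94.0) + 3·(-68.3) + 2·(-337.2)] − [1·(-995.0)]
= -72.3 kcal/mol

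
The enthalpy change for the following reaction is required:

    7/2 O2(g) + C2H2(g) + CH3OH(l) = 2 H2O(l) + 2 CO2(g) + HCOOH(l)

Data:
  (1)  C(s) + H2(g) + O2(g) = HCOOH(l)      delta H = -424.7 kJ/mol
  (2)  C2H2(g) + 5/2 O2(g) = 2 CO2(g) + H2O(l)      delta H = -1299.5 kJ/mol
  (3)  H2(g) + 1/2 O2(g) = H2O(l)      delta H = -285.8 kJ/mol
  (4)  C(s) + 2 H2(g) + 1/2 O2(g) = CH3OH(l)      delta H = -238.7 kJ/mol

(1) as written (HCOOH(l) already on the product side): -424.7 kJ/mol
(2) as written (C2H2(g) already on the reactant side): -1299.5 kJ/mol
(3) as written: -285.8 kJ/mol
(4) reversed (CH3OH(l) must end up as a reactant): +238.7 kJ/mol
delta H = (-424.7) + (-1299.5) + (-285.8) + (+238.7) = -1771.3 kJ/mol

delta H = -1771.3 kJ/mol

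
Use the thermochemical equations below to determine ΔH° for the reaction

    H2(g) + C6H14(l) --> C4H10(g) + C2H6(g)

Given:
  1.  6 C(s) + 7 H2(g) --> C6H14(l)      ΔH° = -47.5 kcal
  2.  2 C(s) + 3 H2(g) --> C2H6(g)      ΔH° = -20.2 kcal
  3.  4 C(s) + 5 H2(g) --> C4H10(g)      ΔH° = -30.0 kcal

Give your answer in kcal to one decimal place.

eq. 1 reversed (C6H14(l) must end up as a reactant): +47.5 kcal
eq. 2 as written (C2H6(g) already on the product side): -20.2 kcal
eq. 3 as written (C4H10(g) already on the product side): -30.0 kcal
Summing the manipulated equations, ΔH° = (-1)·(-47.5) + (1)·(-20.2) + (1)·(-30.0) = -2.7 kcal

ΔH° = -2.7 kcal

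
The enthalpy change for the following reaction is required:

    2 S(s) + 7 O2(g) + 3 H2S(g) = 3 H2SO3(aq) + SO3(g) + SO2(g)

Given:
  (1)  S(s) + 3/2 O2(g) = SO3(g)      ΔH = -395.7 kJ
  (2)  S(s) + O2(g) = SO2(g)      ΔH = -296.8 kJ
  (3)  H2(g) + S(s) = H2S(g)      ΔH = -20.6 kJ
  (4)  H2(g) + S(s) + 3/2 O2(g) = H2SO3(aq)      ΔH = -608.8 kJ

(1) as written: -395.7 kJ
(2) as written: -296.8 kJ
(3) reversed and × 3: (-3)·(-20.6) = +61.8 kJ
(4) × 3: (3)·(-608.8) = -1826.4 kJ
Combining the equations, ΔH = (-395.7) + (-296.8) + (+61.8) + (-1826.4) = -2457.1 kJ

ΔH = -2457.1 kJ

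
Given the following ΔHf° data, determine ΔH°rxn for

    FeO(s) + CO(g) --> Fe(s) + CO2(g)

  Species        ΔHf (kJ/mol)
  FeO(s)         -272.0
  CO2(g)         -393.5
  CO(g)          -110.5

ΔH°rxn = -11.0 kJ/mol

Products: 1·(+0.0) + 1·(-393.5) = -393.5
Reactants: 1·(-272.0) + 1·(-110.5) = -382.5
ΔH°rxn = (-393.5) − (-382.5) = -11.0 kJ/mol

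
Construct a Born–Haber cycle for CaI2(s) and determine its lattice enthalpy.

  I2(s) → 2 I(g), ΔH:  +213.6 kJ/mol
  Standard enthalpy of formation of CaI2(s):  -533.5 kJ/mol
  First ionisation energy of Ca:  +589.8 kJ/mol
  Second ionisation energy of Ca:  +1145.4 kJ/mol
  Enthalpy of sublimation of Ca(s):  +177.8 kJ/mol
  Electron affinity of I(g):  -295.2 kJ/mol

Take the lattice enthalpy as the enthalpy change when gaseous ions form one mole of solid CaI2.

ΔHf° = 1·ΔHsub + 1·(ΣIE) + 1·D(I2) + 2·EA + U
-533.5 = 1·(+177.8) + 1·(+1735.2) + 1·(+213.6) + 2·(-295.2) + U
U = -533.5 − (+1536.2) = -2069.7 kJ/mol

U = -2069.7 kJ/mol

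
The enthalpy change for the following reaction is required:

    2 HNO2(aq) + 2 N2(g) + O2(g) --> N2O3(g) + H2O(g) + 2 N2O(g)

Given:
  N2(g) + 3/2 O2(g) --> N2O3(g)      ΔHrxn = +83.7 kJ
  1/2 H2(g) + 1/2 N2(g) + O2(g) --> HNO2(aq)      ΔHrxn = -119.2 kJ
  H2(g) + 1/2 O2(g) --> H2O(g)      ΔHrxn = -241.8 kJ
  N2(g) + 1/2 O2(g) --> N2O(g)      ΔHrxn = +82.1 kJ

ΔHrxn = 244.5 kJ

equation 1 as written: +83.7 kJ
equation 2 reversed and × 2: (-2)·(-119.2) = +238.4 kJ
equation 3 as written: -241.8 kJ
equation 4 × 2: (2)·(+82.1) = +164.2 kJ
ΔHrxn = (1)·(+83.7) + (-2)·(-119.2) + (1)·(-241.8) + (2)·(+82.1) = 244.5 kJ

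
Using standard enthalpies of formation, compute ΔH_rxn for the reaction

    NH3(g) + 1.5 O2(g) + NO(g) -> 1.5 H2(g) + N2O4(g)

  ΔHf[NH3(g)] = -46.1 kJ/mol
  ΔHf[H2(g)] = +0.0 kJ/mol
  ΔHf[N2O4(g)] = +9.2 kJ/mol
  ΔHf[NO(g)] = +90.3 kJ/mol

ΔH_rxn = -35.0 kJ/mol

Products: 3/2·(+0.0) + 1·(+9.2) = +9.2
Reactants: 1·(-46.1) + 3/2·(+0.0) + 1·(+90.3) = +44.2
ΔH_rxn = (+9.2) − (+44.2) = -35.0 kJ/mol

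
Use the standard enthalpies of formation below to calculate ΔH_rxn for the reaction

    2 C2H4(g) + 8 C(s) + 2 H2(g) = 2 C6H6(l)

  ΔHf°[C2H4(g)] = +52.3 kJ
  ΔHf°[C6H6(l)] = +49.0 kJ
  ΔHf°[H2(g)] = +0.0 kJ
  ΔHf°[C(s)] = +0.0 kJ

Products: 2·(+49.0) = +98.0
Reactants: 2·(+52.3) + 8·(+0.0) + 2·(+0.0) = +104.6
ΔH_rxn = (+98.0) − (+104.6) = -6.6 kJ

ΔH_rxn = -6.6 kJ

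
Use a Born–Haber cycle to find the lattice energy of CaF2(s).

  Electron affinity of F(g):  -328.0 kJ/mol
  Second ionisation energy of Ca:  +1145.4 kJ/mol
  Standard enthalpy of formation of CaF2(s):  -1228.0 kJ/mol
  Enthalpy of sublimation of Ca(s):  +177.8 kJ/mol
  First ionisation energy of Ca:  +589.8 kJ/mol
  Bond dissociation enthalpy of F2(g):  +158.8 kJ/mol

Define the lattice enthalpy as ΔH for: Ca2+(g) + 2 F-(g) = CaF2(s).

ΔHf° = 1·ΔHsub + 1·(ΣIE) + 1·D(F2) + 2·EA + U
-1228.0 = 1·(+177.8) + 1·(+1735.2) + 1·(+158.8) + 2·(-328.0) + U
U = -1228.0 − (+1415.8) = -2643.8 kJ/mol

U = -2643.8 kJ/mol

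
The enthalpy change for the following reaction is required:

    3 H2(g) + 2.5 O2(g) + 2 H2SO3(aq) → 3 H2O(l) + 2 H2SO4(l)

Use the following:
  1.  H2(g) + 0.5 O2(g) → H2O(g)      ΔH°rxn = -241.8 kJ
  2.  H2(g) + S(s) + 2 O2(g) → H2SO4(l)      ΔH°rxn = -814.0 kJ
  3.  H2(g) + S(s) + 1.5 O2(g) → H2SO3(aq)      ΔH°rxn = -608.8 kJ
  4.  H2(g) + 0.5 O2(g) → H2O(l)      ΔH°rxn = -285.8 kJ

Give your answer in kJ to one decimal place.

eq. 1: not needed (H2O(g) appears nowhere else).
eq. 2 × 2 (×2 to match 2 H2SO4(l) in the target): (2)·(-814.0) = -1628.0 kJ
eq. 3 reversed and × 2 (reverse to put H2SO3(aq) on the reactant side; scale by 2 for the 2 H2SO3(aq)): (-2)·(-608.8) = +1217.6 kJ
eq. 4 × 3 (scale by 3 for the 3 H2O(l)): (3)·(-285.8) = -857.4 kJ
ΔH°rxn = (2)·(-814.0) + (-2)·(-608.8) + (3)·(-285.8) = -1267.8 kJ

ΔH°rxn = -1267.8 kJ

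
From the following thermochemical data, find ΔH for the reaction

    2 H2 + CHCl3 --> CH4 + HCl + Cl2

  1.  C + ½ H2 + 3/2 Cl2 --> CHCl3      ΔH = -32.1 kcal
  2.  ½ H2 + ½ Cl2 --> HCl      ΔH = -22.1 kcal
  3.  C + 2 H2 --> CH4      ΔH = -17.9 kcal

eq. 1 reversed: +32.1 kcal
eq. 2 as written: -22.1 kcal
eq. 3 as written: -17.9 kcal
ΔH = (-1)·(-32.1) + (1)·(-22.1) + (1)·(-17.9) = -7.9 kcal

ΔH = -7.9 kcal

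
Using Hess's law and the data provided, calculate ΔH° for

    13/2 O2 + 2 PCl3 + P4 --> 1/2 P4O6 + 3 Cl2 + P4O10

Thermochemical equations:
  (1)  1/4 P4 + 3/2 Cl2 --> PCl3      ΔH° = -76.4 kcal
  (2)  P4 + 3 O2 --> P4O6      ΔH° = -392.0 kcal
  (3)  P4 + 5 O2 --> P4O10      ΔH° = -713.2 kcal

ΔH° = -756.4 kcal

(1) reversed and × 2: (-2)·(-76.4) = +152.8 kcal
(2) × 1/2: (1/2)·(-392.0) = -196.0 kcal
(3) as written: -713.2 kcal
By Hess's law, ΔH° = (+152.8) + (-196.0) + (-713.2) = -756.4 kcal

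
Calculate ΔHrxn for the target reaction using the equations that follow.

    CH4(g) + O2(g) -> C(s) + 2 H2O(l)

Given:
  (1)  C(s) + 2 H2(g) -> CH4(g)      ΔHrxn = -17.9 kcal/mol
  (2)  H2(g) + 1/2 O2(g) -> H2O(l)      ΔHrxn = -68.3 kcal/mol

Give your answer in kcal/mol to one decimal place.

(1) reversed: +17.9 kcal/mol
(2) × 2: (2)·(-68.3) = -136.6 kcal/mol
ΔHrxn = (-1)·(-17.9) + (2)·(-68.3) = -118.7 kcal/mol

ΔHrxn = -118.7 kcal/mol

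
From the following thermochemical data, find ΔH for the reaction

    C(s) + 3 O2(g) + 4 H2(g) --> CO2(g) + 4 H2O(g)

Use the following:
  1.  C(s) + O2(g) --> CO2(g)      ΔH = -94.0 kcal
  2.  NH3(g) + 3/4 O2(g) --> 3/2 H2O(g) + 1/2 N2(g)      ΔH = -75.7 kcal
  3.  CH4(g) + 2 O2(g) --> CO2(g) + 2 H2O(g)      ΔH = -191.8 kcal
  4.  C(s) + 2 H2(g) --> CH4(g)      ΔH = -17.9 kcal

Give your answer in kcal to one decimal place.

eq. 1 reversed: +94.0 kcal
eq. 2: not needed (NH3(g) appears nowhere else).
eq. 3 × 2: (2)·(-191.8) = -383.6 kcal
eq. 4 × 2 (×2 to match 4 H2(g) in the target): (2)·(-17.9) = -35.8 kcal
ΔH = (+94.0) + (-383.6) + (-35.8) = -325.4 kcal

ΔH = -325.4 kcal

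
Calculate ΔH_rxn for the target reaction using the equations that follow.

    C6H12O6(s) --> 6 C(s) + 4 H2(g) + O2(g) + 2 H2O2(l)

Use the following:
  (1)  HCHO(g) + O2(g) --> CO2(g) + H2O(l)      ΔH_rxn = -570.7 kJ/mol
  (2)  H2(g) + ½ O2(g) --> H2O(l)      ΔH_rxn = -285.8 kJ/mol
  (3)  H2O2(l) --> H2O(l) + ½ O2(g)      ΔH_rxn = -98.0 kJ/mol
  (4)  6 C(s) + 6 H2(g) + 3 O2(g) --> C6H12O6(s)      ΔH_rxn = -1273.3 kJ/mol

(1): not needed.
(2) × 2: (2)·(-285.8) = -571.6 kJ/mol
(3) reversed and × 2: (-2)·(-98.0) = +196.0 kJ/mol
(4) reversed: +1273.3 kJ/mol
ΔH_rxn = (2)·(-285.8) + (-2)·(-98.0) + (-1)·(-1273.3) = 897.7 kJ/mol

ΔH_rxn = 897.7 kJ/mol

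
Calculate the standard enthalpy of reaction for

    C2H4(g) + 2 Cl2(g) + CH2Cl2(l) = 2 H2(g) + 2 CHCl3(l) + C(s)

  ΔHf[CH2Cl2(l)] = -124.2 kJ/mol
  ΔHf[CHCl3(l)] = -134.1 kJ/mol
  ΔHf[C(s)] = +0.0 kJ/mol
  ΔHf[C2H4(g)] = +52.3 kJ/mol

ΔHrxn = -196.3 kJ/mol

ΔH°rxn = Σ nΔHf°(products) − Σ nΔHf°(reactants).
Products: 2·(+0.0) + 2·(-134.1) + 1·(+0.0) = -268.2
Reactants: 1·(+52.3) + 2·(+0.0) + 1·(-124.2) = -71.9
ΔHrxn = (-268.2) − (-71.9) = -196.3 kJ/mol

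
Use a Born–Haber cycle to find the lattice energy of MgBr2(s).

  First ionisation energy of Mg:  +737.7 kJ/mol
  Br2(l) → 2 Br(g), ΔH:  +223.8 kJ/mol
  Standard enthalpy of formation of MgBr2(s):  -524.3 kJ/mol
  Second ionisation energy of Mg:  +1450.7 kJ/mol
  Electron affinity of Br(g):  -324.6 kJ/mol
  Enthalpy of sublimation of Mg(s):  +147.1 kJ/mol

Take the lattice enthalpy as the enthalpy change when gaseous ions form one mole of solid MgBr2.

U = -2434.4 kJ/mol

ΔHf° = 1·ΔHsub + 1·(ΣIE) + 1·D(Br2) + 2·EA + U
-524.3 = 1·(+147.1) + 1·(+2188.4) + 1·(+223.8) + 2·(-324.6) + U
U = -524.3 − (+1910.1) = -2434.4 kJ/mol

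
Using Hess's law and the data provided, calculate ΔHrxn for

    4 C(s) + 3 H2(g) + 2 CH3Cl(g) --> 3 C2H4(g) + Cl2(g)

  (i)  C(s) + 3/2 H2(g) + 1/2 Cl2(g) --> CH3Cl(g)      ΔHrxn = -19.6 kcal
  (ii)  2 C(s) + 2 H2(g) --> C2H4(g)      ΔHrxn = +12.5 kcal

ΔHrxn = 76.7 kcal

(i) reversed and × 2: (-2)·(-19.6) = +39.2 kcal
(ii) × 3: (3)·(+12.5) = +37.5 kcal
Combining the equations, ΔHrxn = (-2)·(-19.6) + (3)·(+12.5) = 76.7 kcal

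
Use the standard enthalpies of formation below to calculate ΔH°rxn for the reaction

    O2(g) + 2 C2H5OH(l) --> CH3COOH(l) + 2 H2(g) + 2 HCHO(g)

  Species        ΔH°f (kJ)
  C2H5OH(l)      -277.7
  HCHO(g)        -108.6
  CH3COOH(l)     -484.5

ΔH°rxn = -146.3 kJ

Products: 1·(-484.5) + 2·(+0.0) + 2·(-108.6) = -701.7
Reactants: 1·(+0.0) + 2·(-277.7) = -555.4
ΔH°rxn = (-701.7) − (-555.4) = -146.3 kJ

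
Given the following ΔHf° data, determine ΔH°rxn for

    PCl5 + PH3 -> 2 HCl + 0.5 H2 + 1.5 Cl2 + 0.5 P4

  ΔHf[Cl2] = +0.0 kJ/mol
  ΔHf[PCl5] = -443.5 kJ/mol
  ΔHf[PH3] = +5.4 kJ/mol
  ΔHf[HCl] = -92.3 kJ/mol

ΔH°rxn = 253.5 kJ/mol

Products: 2·(-92.3) + 1/2·(+0.0) + 3/2·(+0.0) + 1/2·(+0.0) = -184.6
Reactants: 1·(-443.5) + 1·(+5.4) = -438.1
ΔH°rxn = (-184.6) − (-438.1) = 253.5 kJ/mol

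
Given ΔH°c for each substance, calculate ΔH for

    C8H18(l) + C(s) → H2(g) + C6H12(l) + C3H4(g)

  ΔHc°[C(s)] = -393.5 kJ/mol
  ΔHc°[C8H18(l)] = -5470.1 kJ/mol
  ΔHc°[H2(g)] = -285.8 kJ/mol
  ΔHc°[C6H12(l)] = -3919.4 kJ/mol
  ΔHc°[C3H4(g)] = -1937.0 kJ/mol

ΔH = 278.6 kJ/mol

With combustion enthalpies, reactants minus products:
= [1·(-5470.1) + 1·(-393.5)] − [1·(-285.8) + 1·(-3919.4) + 1·(-1937.0)]
= 278.6 kJ/mol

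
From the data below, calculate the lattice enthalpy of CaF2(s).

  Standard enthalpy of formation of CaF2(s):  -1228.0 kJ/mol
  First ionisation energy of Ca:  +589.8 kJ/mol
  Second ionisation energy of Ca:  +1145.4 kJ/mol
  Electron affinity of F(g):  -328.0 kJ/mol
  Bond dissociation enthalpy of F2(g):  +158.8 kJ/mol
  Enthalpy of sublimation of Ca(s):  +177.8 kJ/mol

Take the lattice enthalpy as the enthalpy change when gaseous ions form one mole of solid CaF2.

U = -2643.8 kJ/mol

ΔHf° = 1·ΔHsub + 1·(ΣIE) + 1·D(F2) + 2·EA + U
-1228.0 = 1·(+177.8) + 1·(+1735.2) + 1·(+158.8) + 2·(-328.0) + U
U = -1228.0 − (+1415.8) = -2643.8 kJ/mol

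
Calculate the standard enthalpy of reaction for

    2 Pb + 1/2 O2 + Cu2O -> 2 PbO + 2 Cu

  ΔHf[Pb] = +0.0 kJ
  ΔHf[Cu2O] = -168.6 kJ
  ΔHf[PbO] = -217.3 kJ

ΔH_rxn = -266.0 kJ

Products: 2·(-217.3) + 2·(+0.0) = -434.6
Reactants: 2·(+0.0) + 1/2·(+0.0) + 1·(-168.6) = -168.6
ΔH_rxn = (-434.6) − (-168.6) = -266.0 kJ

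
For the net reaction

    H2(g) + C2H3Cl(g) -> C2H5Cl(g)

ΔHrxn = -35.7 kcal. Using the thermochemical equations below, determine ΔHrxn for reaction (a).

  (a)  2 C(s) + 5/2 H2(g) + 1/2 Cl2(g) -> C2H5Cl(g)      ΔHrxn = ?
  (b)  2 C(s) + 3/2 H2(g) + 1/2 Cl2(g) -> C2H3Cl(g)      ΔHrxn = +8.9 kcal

ΔHrxn = -26.8 kcal

(a) as written (C2H5Cl(g) already on the product side): contributes x
(b) reversed (reverse to put C2H3Cl(g) on the reactant side): -8.9 kcal
-35.7 = (-8.9) + x
x = (-35.7 − (-8.9)) / (1) = -26.8 kcal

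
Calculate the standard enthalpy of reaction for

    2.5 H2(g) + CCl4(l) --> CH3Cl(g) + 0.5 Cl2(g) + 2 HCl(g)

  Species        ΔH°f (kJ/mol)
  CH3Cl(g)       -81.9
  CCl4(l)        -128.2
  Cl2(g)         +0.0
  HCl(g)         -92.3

Products: 1·(-81.9) + 1/2·(+0.0) + 2·(-92.3) = -266.5
Reactants: 5/2·(+0.0) + 1·(-128.2) = -128.2
ΔHrxn = (-266.5) − (-128.2) = -138.3 kJ/mol

ΔHrxn = -138.3 kJ/mol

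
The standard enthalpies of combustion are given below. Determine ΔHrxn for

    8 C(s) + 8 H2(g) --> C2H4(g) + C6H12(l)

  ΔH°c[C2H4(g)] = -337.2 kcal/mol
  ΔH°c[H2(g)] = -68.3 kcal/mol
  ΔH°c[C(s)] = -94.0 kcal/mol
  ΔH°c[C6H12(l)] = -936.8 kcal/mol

ΔHrxn = -24.4 kcal/mol

With combustion enthalpies, reactants minus products:
= [8·(-94.0) + 8·(-68.3)] − [1·(-337.2) + 1·(-936.8)]
= -24.4 kcal/mol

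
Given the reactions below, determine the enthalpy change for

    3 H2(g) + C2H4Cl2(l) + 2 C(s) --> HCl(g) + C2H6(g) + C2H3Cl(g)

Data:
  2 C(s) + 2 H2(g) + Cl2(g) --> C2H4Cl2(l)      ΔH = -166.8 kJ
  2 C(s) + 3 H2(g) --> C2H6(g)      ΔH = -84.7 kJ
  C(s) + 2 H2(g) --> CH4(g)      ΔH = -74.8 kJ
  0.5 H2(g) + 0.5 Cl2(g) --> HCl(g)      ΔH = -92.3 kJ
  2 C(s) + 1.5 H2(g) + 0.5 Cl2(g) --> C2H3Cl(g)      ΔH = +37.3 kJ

ΔH = 27.1 kJ

equation 1 reversed: +166.8 kJ
equation 2 as written: -84.7 kJ
equation 3: not needed.
equation 4 as written: -92.3 kJ
equation 5 as written: +37.3 kJ
By Hess's law, ΔH = (-1)·(-166.8) + (1)·(-84.7) + (1)·(-92.3) + (1)·(+37.3) = 27.1 kJ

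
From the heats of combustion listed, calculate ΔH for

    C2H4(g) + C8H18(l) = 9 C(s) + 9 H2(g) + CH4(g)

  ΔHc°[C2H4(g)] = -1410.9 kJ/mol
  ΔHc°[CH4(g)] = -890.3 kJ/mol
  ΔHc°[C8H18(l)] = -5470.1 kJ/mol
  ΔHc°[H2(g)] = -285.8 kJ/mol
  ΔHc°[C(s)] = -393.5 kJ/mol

ΔH = 123.0 kJ/mol

With combustion enthalpies, reactants minus products:
= [1·(-1410.9) + 1·(-5470.1)] − [9·(-393.5) + 9·(-285.8) + 1·(-890.3)]
= 123.0 kJ/mol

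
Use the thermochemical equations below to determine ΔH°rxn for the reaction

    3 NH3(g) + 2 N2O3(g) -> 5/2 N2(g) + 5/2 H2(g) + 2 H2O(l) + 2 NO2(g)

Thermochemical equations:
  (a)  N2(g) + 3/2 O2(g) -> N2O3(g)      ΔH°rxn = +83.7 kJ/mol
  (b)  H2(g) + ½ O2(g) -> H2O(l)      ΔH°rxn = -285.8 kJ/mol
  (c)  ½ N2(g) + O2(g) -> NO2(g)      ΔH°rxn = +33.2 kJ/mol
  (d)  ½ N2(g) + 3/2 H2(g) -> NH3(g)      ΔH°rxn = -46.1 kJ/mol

(a) reversed and × 2: (-2)·(+83.7) = -167.4 kJ/mol
(b) × 2: (2)·(-285.8) = -571.6 kJ/mol
(c) × 2: (2)·(+33.2) = +66.4 kJ/mol
(d) reversed and × 3: (-3)·(-46.1) = +138.3 kJ/mol
ΔH°rxn = (-167.4) + (-571.6) + (+66.4) + (+138.3) = -534.3 kJ/mol

ΔH°rxn = -534.3 kJ/mol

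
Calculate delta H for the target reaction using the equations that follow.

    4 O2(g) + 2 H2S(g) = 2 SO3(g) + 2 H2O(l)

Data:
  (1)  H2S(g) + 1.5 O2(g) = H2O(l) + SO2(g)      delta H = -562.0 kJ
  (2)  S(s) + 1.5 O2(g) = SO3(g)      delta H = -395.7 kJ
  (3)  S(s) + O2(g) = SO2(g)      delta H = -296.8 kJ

delta H = -1321.8 kJ

(1) × 2: (2)·(-562.0) = -1124.0 kJ
(2) × 2: (2)·(-395.7) = -791.4 kJ
(3) reversed and × 2: (-2)·(-296.8) = +593.6 kJ
delta H = (-1124.0) + (-791.4) + (+593.6) = -1321.8 kJ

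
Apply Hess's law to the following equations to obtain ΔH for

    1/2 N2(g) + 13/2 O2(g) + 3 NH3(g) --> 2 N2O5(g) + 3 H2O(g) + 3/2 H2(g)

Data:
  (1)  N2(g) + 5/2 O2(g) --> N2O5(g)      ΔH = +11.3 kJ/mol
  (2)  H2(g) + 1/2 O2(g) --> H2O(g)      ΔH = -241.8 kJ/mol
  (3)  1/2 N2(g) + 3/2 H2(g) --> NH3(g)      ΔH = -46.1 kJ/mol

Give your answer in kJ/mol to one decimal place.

(1) × 2: (2)·(+11.3) = +22.6 kJ/mol
(2) × 3: (3)·(-241.8) = -725.4 kJ/mol
(3) reversed and × 3: (-3)·(-46.1) = +138.3 kJ/mol
Since enthalpy is a state function, ΔH = (2)·(+11.3) + (3)·(-241.8) + (-3)·(-46.1) = -564.5 kJ/mol

ΔH = -564.5 kJ/mol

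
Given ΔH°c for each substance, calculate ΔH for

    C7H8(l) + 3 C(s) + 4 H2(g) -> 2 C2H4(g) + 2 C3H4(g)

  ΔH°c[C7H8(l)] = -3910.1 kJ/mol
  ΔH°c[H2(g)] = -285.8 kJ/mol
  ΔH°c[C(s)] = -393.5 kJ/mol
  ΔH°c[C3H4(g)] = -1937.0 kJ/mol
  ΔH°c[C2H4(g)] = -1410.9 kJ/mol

ΔH = 462.0 kJ/mol

With combustion enthalpies, reactants minus products:
= [1·(-3910.1) + 3·(-393.5) + 4·(-285.8)] − [2·(-1410.9) + 2·(-1937.0)]
= 462.0 kJ/mol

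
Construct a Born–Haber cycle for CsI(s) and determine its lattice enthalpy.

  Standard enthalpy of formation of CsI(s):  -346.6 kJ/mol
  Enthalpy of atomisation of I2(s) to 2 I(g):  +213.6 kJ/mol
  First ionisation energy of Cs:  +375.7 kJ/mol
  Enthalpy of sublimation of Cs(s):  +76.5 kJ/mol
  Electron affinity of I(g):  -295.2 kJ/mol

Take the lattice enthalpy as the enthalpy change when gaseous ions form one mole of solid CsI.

ΔHf° = 1·ΔHsub + 1·(ΣIE) + 1/2·D(I2) + 1·EA + U
-346.6 = 1·(+76.5) + 1·(+375.7) + 1/2·(+213.6) + 1·(-295.2) + U
U = -346.6 − (+263.8) = -610.4 kJ/mol

U = -610.4 kJ/mol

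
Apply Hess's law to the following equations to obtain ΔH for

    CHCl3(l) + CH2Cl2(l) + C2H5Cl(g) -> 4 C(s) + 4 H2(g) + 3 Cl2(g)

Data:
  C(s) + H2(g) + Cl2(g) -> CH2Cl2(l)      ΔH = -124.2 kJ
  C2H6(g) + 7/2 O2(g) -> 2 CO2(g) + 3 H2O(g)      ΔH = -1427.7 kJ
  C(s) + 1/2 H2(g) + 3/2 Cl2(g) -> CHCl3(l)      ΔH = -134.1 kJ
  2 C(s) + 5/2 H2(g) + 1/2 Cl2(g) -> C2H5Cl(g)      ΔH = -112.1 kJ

ΔH = 370.4 kJ

equation 1 reversed: +124.2 kJ
equation 2: not needed.
equation 3 reversed: +134.1 kJ
equation 4 reversed: +112.1 kJ
Combining the equations, ΔH = (+124.2) + (+134.1) + (+112.1) = 370.4 kJ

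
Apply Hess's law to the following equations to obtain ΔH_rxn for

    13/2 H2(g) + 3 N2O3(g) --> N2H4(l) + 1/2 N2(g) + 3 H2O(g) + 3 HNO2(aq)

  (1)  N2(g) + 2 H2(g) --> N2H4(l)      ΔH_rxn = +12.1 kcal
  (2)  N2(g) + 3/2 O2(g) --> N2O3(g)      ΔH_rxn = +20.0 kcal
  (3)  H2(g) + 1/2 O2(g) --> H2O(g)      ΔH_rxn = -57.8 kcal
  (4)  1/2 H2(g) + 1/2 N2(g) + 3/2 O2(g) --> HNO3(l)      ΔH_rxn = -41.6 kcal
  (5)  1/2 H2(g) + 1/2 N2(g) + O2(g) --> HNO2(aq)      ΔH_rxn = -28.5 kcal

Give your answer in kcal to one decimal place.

(1) as written: +12.1 kcal
(2) reversed and × 3: (-3)·(+20.0) = -60.0 kcal
(3) × 3: (3)·(-57.8) = -173.4 kcal
(4): not needed.
(5) × 3: (3)·(-28.5) = -85.5 kcal
Summing the manipulated equations, ΔH_rxn = (1)·(+12.1) + (-3)·(+20.0) + (3)·(-57.8) + (3)·(-28.5) = -306.8 kcal

ΔH_rxn = -306.8 kcal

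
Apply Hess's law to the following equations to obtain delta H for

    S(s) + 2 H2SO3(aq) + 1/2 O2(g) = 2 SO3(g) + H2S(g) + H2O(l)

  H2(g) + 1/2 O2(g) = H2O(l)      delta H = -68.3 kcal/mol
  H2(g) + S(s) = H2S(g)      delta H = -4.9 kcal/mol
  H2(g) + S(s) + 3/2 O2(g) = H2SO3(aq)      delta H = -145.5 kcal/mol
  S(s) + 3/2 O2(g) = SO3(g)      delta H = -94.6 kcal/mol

equation 1 as written: -68.3 kcal/mol
equation 2 as written: -4.9 kcal/mol
equation 3 reversed and × 2: (-2)·(-145.5) = +291.0 kcal/mol
equation 4 × 2: (2)·(-94.6) = -189.2 kcal/mol
delta H = (1)·(-68.3) + (1)·(-4.9) + (-2)·(-145.5) + (2)·(-94.6) = 28.6 kcal/mol

delta H = 28.6 kcal/mol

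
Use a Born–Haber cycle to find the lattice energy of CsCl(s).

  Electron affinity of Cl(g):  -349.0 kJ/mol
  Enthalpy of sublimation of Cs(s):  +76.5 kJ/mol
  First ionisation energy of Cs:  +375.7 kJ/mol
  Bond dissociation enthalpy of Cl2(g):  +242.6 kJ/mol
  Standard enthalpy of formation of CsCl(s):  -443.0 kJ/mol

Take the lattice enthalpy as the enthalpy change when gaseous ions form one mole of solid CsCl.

U = -667.5 kJ/mol

ΔHf° = 1·ΔHsub + 1·(ΣIE) + 1/2·D(Cl2) + 1·EA + U
-443.0 = 1·(+76.5) + 1·(+375.7) + 1/2·(+242.6) + 1·(-349.0) + U
U = -443.0 − (+224.5) = -667.5 kJ/mol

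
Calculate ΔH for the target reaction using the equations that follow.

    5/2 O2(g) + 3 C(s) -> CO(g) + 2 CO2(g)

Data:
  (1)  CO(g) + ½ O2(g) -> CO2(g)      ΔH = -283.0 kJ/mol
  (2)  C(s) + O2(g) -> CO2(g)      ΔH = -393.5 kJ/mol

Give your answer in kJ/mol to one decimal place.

ΔH = -897.5 kJ/mol

(1) reversed: +283.0 kJ/mol
(2) × 3: (3)·(-393.5) = -1180.5 kJ/mol
ΔH = (+283.0) + (-1180.5) = -897.5 kJ/mol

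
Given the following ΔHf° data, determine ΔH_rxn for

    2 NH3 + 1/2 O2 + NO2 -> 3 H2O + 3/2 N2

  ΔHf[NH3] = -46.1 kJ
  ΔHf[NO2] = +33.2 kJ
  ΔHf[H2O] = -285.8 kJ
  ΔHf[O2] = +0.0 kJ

ΔH_rxn = -798.4 kJ

ΔH°rxn = Σ nΔHf°(products) − Σ nΔHf°(reactants).
Products: 3·(-285.8) + 3/2·(+0.0) = -857.4
Reactants: 2·(-46.1) + 1/2·(+0.0) + 1·(+33.2) = -59.0
ΔH_rxn = (-857.4) − (-59.0) = -798.4 kJ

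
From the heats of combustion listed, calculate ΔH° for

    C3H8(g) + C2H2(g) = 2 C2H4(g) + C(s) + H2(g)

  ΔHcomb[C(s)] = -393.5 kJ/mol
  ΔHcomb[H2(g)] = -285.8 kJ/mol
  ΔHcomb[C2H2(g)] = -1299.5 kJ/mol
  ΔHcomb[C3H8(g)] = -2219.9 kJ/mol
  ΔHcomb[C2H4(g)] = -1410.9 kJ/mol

With combustion enthalpies, reactants minus products:
= [1·(-2219.9) + 1·(-1299.5)] − [2·(-1410.9) + 1·(-393.5) + 1·(-285.8)]
= -18.3 kJ/mol

ΔH° = -18.3 kJ/mol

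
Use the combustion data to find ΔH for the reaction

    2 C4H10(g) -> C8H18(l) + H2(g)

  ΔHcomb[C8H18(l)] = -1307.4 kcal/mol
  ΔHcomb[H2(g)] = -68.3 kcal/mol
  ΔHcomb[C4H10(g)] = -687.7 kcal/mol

With combustion enthalpies, reactants minus products:
= [2·(-687.7)] − [1·(-1307.4) + 1·(-68.3)]
= 0.3 kcal/mol

ΔH = 0.3 kcal/mol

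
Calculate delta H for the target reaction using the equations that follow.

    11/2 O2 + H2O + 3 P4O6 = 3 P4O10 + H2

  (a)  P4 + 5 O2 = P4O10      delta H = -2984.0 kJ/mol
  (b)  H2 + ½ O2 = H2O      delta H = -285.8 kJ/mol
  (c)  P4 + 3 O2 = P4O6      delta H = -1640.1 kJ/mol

delta H = -3745.9 kJ/mol

(a) × 3: (3)·(-2984.0) = -8952.0 kJ/mol
(b) reversed: +285.8 kJ/mol
(c) reversed and × 3: (-3)·(-1640.1) = +4920.3 kJ/mol
Summing the manipulated equations, delta H = (-8952.0) + (+285.8) + (+4920.3) = -3745.9 kJ/mol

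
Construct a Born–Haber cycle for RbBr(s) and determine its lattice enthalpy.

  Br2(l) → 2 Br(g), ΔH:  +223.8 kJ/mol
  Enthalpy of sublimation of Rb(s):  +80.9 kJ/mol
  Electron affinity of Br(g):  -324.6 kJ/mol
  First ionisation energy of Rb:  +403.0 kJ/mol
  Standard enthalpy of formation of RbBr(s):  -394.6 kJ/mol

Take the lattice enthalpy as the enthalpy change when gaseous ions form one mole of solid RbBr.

ΔHf° = 1·ΔHsub + 1·(ΣIE) + 1/2·D(Br2) + 1·EA + U
-394.6 = 1·(+80.9) + 1·(+403.0) + 1/2·(+223.8) + 1·(-324.6) + U
U = -394.6 − (+271.2) = -665.8 kJ/mol

U = -665.8 kJ/mol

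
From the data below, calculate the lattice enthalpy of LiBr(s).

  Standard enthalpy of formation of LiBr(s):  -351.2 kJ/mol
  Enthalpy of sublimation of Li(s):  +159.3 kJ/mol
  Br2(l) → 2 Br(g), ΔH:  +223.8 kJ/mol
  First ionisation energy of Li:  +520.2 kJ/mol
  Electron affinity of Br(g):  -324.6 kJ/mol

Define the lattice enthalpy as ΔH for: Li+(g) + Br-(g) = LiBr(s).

ΔHf° = 1·ΔHsub + 1·(ΣIE) + 1/2·D(Br2) + 1·EA + U
-351.2 = 1·(+159.3) + 1·(+520.2) + 1/2·(+223.8) + 1·(-324.6) + U
U = -351.2 − (+466.8) = -818.0 kJ/mol

U = -818.0 kJ/mol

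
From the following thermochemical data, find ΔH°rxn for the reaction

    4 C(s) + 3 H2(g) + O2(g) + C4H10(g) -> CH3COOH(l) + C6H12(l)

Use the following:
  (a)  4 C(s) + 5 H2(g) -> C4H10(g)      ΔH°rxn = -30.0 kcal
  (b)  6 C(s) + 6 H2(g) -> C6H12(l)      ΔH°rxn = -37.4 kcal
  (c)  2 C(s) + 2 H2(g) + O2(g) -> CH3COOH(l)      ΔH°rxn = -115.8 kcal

(a) reversed: +30.0 kcal
(b) as written: -37.4 kcal
(c) as written: -115.8 kcal
Combining the equations, ΔH°rxn = (+30.0) + (-37.4) + (-115.8) = -123.2 kcal

ΔH°rxn = -123.2 kcal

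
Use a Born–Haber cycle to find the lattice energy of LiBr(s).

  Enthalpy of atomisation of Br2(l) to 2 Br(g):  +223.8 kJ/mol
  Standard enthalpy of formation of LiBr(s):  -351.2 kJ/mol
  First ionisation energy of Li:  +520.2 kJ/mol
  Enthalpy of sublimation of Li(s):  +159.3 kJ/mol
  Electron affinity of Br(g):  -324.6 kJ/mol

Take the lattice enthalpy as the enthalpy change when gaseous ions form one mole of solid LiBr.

ΔHf° = 1·ΔHsub + 1·(ΣIE) + 1/2·D(Br2) + 1·EA + U
-351.2 = 1·(+159.3) + 1·(+520.2) + 1/2·(+223.8) + 1·(-324.6) + U
U = -351.2 − (+466.8) = -818.0 kJ/mol

U = -818.0 kJ/mol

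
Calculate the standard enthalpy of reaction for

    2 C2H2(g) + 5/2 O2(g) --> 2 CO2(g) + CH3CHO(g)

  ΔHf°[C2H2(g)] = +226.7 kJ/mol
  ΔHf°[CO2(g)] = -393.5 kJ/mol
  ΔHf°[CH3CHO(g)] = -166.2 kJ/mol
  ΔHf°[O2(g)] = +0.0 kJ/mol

ΔHrxn = -1406.6 kJ/mol

Products: 2·(-393.5) + 1·(-166.2) = -953.2
Reactants: 2·(+226.7) + 5/2·(+0.0) = +453.4
ΔHrxn = (-953.2) − (+453.4) = -1406.6 kJ/mol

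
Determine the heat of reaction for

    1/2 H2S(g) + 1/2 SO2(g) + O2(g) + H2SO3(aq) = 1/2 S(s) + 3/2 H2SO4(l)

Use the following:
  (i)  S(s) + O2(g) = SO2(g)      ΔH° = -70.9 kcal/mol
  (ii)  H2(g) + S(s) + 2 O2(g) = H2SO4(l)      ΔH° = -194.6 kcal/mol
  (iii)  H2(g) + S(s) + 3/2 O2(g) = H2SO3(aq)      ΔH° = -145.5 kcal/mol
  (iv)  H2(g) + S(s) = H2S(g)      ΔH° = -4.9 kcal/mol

ΔH° = -108.5 kcal/mol

(i) reversed and × 1/2 (reverse to put SO2(g) on the reactant side; scale by 1/2 for the 1/2 SO2(g)): (-1/2)·(-70.9) = +35.45 kcal/mol
(ii) × 3/2 (×3/2 to match 3/2 H2SO4(l) in the target): (3/2)·(-194.6) = -291.9 kcal/mol
(iii) reversed (H2SO3(aq) must end up as a reactant): +145.5 kcal/mol
(iv) reversed and × 1/2 (H2S(g) must end up as a reactant; ×1/2 to match 1/2 H2S(g) in the target): (-1/2)·(-4.9) = +2.45 kcal/mol
ΔH° = (+35.45) + (-291.9) + (+145.5) + (+2.45) = -108.5 kcal/mol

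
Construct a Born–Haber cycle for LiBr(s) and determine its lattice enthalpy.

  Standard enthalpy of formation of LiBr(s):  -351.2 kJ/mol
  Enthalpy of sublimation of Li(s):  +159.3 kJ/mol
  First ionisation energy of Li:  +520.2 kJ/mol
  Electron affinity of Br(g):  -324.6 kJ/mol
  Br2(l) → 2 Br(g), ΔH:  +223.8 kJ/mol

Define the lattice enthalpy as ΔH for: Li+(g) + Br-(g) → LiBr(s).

U = -818.0 kJ/mol

ΔHf° = 1·ΔHsub + 1·(ΣIE) + 1/2·D(Br2) + 1·EA + U
-351.2 = 1·(+159.3) + 1·(+520.2) + 1/2·(+223.8) + 1·(-324.6) + U
U = -351.2 − (+466.8) = -818.0 kJ/mol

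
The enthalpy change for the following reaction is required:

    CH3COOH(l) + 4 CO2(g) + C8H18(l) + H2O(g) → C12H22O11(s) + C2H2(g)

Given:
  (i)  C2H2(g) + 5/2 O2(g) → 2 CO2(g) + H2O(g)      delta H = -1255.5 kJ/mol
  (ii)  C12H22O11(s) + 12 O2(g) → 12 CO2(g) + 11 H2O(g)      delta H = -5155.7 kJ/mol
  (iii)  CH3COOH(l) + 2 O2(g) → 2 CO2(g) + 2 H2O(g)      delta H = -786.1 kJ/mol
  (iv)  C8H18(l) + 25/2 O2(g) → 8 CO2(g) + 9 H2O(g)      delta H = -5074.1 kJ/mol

(i) reversed (reverse to put C2H2(g) on the product side): +1255.5 kJ/mol
(ii) reversed (reverse to put C12H22O11(s) on the product side): +5155.7 kJ/mol
(iii) as written (CH3COOH(l) already on the reactant side): -786.1 kJ/mol
(iv) as written (C8H18(l) already on the reactant side): -5074.1 kJ/mol
delta H = (-1)·(-1255.5) + (-1)·(-5155.7) + (1)·(-786.1) + (1)·(-5074.1) = 551.0 kJ/mol

delta H = 551.0 kJ/mol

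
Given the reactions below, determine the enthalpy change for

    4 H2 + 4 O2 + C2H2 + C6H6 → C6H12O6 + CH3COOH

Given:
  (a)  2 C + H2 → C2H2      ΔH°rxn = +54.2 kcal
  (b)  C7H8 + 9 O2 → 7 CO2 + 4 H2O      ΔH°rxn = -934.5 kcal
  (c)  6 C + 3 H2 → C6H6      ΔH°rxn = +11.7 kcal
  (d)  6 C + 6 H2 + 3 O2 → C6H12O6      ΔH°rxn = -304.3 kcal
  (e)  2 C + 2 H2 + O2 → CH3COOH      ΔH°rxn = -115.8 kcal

(a) reversed (C2H2 must end up as a reactant): -54.2 kcal
(b): not needed (C7H8 appears nowhere else).
(c) reversed (C6H6 must end up as a reactant): -11.7 kcal
(d) as written (C6H12O6 already on the product side): -304.3 kcal
(e) as written (CH3COOH already on the product side): -115.8 kcal
By Hess's law, ΔH°rxn = (-1)·(+54.2) + (-1)·(+11.7) + (1)·(-304.3) + (1)·(-115.8) = -486.0 kcal

ΔH°rxn = -486.0 kcal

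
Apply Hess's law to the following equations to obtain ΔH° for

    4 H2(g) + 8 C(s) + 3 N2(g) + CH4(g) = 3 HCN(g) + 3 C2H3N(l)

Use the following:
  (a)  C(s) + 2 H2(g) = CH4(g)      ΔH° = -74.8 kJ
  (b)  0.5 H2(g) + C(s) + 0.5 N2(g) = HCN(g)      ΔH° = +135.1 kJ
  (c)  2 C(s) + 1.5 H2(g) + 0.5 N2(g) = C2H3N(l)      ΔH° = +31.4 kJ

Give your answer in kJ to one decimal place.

ΔH° = 574.3 kJ

(a) reversed (reverse to put CH4(g) on the reactant side): +74.8 kJ
(b) × 3 (scale by 3 for the 3 HCN(g)): (3)·(+135.1) = +405.3 kJ
(c) × 3 (scale by 3 for the 3 C2H3N(l)): (3)·(+31.4) = +94.2 kJ
By Hess's law, ΔH° = (-1)·(-74.8) + (3)·(+135.1) + (3)·(+31.4) = 574.3 kJ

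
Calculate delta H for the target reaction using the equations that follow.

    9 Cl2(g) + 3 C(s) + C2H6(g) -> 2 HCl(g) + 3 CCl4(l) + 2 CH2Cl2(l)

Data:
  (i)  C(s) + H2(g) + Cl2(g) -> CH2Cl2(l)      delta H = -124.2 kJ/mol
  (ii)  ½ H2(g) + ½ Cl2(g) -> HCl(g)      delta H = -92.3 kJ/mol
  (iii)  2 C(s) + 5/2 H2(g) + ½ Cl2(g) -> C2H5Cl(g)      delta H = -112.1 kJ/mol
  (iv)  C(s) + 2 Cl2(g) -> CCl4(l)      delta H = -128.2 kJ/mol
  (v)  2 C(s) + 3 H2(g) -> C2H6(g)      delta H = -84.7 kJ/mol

delta H = -732.9 kJ/mol

(i) × 2 (×2 to match 2 CH2Cl2(l) in the target): (2)·(-124.2) = -248.4 kJ/mol
(ii) × 2 (×2 to match 2 HCl(g) in the target): (2)·(-92.3) = -184.6 kJ/mol
(iii): not needed (C2H5Cl(g) appears nowhere else).
(iv) × 3 (×3 to match 3 CCl4(l) in the target): (3)·(-128.2) = -384.6 kJ/mol
(v) reversed (C2H6(g) must end up as a reactant): +84.7 kJ/mol
delta H = (2)·(-124.2) + (2)·(-92.3) + (3)·(-128.2) + (-1)·(-84.7) = -732.9 kJ/mol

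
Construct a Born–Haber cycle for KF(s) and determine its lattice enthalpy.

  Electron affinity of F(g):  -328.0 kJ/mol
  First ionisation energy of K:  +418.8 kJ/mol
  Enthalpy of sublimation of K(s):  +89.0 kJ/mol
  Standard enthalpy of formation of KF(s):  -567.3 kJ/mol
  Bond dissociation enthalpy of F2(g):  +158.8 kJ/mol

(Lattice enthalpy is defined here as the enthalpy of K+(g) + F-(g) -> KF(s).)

ΔHf° = 1·ΔHsub + 1·(ΣIE) + 1/2·D(F2) + 1·EA + U
-567.3 = 1·(+89.0) + 1·(+418.8) + 1/2·(+158.8) + 1·(-328.0) + U
U = -567.3 − (+259.2) = -826.5 kJ/mol

U = -826.5 kJ/mol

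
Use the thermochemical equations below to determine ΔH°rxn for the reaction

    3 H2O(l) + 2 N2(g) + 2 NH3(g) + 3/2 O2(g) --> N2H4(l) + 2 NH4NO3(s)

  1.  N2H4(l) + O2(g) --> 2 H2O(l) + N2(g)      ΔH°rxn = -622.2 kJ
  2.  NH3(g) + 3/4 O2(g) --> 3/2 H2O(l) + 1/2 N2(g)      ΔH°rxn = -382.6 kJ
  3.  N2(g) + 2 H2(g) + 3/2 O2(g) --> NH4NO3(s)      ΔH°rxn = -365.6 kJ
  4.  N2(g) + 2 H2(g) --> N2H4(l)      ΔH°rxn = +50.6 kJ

ΔH°rxn = 269.0 kJ

eq. 1 reversed and × 3: (-3)·(-622.2) = +1866.6 kJ
eq. 2 × 2: (2)·(-382.6) = -765.2 kJ
eq. 3 × 2: (2)·(-365.6) = -731.2 kJ
eq. 4 reversed and × 2: (-2)·(+50.6) = -101.2 kJ
Summing the manipulated equations, ΔH°rxn = (-3)·(-622.2) + (2)·(-382.6) + (2)·(-365.6) + (-2)·(+50.6) = 269.0 kJ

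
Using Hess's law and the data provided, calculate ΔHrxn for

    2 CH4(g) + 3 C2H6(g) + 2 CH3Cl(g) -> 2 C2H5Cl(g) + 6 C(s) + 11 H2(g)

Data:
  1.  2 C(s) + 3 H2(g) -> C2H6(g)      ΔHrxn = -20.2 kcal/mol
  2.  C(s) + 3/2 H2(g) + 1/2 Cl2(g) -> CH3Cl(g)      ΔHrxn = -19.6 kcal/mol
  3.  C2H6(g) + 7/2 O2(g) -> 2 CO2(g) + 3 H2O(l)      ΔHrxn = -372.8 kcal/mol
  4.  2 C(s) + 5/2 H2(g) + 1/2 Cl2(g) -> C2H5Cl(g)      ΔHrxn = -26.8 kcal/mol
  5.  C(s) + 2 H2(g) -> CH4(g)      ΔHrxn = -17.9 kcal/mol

eq. 1 reversed and × 3: (-3)·(-20.2) = +60.6 kcal/mol
eq. 2 reversed and × 2: (-2)·(-19.6) = +39.2 kcal/mol
eq. 3: not needed.
eq. 4 × 2: (2)·(-26.8) = -53.6 kcal/mol
eq. 5 reversed and × 2: (-2)·(-17.9) = +35.8 kcal/mol
By Hess's law, ΔHrxn = (-3)·(-20.2) + (-2)·(-19.6) + (2)·(-26.8) + (-2)·(-17.9) = 82.0 kcal/mol

ΔHrxn = 82.0 kcal/mol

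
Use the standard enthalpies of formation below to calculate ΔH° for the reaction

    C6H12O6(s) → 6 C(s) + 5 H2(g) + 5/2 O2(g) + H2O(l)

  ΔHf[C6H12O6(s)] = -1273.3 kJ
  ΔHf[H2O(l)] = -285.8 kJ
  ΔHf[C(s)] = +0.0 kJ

ΔH° = 987.5 kJ

Products: 6·(+0.0) + 5·(+0.0) + 5/2·(+0.0) + 1·(-285.8) = -285.8
Reactants: 1·(-1273.3) = -1273.3
ΔH° = (-285.8) − (-1273.3) = 987.5 kJ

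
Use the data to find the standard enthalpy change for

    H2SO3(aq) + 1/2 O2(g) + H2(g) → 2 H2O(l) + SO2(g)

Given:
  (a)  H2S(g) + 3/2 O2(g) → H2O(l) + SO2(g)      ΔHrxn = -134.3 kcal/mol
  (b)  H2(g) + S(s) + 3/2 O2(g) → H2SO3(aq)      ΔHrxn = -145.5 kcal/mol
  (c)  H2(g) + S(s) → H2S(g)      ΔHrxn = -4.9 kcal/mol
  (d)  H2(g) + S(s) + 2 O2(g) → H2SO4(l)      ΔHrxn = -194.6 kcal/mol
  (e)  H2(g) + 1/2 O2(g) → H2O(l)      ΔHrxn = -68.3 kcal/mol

ΔHrxn = -62.0 kcal/mol

(a) as written (SO2(g) already on the product side): -134.3 kcal/mol
(b) reversed (H2SO3(aq) must end up as a reactant): +145.5 kcal/mol
(c) as written: -4.9 kcal/mol
(d): not needed (H2SO4(l) appears nowhere else).
(e) as written: -68.3 kcal/mol
ΔHrxn = (1)·(-134.3) + (-1)·(-145.5) + (1)·(-4.9) + (1)·(-68.3) = -62.0 kcal/mol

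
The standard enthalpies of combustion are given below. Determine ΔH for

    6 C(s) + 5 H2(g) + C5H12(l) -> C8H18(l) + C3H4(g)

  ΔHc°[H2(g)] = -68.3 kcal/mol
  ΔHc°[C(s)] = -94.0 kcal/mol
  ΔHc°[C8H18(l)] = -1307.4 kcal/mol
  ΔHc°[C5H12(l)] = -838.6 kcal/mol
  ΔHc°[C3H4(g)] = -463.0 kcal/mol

Using ΔH = Σ nΔHc°(reactants) − Σ nΔHc°(products):
= [6·(-94.0) + 5·(-68.3) + 1·(-838.6)] − [1·(-1307.4) + 1·(-463.0)]
= 26.3 kcal/mol

ΔH = 26.3 kcal/mol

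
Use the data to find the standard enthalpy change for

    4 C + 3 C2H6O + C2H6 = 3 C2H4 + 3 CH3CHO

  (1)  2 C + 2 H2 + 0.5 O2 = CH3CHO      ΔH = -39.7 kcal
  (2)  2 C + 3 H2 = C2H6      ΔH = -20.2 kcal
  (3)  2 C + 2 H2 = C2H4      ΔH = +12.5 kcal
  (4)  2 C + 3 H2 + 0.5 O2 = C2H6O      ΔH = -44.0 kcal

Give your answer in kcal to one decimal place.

ΔH = 70.6 kcal

(1) × 3: (3)·(-39.7) = -119.1 kcal
(2) reversed: +20.2 kcal
(3) × 3: (3)·(+12.5) = +37.5 kcal
(4) reversed and × 3: (-3)·(-44.0) = +132.0 kcal
ΔH = (3)·(-39.7) + (-1)·(-20.2) + (3)·(+12.5) + (-3)·(-44.0) = 70.6 kcal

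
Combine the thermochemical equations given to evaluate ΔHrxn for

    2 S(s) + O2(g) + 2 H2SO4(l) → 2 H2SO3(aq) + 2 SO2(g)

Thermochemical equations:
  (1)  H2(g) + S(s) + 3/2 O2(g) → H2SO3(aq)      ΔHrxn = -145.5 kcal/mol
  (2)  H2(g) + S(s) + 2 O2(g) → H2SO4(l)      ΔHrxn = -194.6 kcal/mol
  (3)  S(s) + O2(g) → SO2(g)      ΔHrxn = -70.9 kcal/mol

(1) × 2: (2)·(-145.5) = -291.0 kcal/mol
(2) reversed and × 2: (-2)·(-194.6) = +389.2 kcal/mol
(3) × 2: (2)·(-70.9) = -141.8 kcal/mol
ΔHrxn = (-291.0) + (+389.2) + (-141.8) = -43.6 kcal/mol

ΔHrxn = -43.6 kcal/mol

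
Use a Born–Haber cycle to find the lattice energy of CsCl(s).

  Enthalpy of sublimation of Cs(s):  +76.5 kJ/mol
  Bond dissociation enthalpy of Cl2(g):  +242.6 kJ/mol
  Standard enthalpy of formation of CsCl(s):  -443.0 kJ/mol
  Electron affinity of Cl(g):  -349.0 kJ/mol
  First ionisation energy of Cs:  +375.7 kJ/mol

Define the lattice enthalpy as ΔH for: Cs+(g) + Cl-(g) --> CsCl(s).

U = -667.5 kJ/mol

ΔHf° = 1·ΔHsub + 1·(ΣIE) + 1/2·D(Cl2) + 1·EA + U
-443.0 = 1·(+76.5) + 1·(+375.7) + 1/2·(+242.6) + 1·(-349.0) + U
U = -443.0 − (+224.5) = -667.5 kJ/mol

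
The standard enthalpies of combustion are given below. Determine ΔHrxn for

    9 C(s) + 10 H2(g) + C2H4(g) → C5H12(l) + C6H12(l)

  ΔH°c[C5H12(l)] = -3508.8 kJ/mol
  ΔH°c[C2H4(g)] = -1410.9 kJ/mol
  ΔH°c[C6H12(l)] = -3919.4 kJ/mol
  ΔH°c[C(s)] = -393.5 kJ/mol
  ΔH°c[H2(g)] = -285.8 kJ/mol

ΔHrxn = -382.2 kJ/mol

With combustion enthalpies, reactants minus products:
= [9·(-393.5) + 10·(-285.8) + 1·(-1410.9)] − [1·(-3508.8) + 1·(-3919.4)]
= -382.2 kJ/mol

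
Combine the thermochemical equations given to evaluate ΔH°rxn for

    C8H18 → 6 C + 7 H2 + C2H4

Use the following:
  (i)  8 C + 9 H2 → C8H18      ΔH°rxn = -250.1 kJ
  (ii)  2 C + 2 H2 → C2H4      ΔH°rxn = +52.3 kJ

ΔH°rxn = 302.4 kJ

(i) reversed: +250.1 kJ
(ii) as written: +52.3 kJ
ΔH°rxn = (+250.1) + (+52.3) = 302.4 kJ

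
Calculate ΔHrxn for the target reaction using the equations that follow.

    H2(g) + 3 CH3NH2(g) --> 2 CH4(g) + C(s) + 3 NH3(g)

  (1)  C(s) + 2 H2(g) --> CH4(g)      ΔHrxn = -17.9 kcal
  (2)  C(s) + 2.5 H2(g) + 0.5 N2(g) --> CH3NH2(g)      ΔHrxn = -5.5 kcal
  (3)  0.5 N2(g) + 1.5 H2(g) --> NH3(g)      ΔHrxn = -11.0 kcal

ΔHrxn = -52.3 kcal

(1) × 2 (scale by 2 for the 2 CH4(g)): (2)·(-17.9) = -35.8 kcal
(2) reversed and × 3 (reverse to put CH3NH2(g) on the reactant side; scale by 3 for the 3 CH3NH2(g)): (-3)·(-5.5) = +16.5 kcal
(3) × 3 (scale by 3 for the 3 NH3(g)): (3)·(-11.0) = -33.0 kcal
ΔHrxn = (-35.8) + (+16.5) + (-33.0) = -52.3 kcal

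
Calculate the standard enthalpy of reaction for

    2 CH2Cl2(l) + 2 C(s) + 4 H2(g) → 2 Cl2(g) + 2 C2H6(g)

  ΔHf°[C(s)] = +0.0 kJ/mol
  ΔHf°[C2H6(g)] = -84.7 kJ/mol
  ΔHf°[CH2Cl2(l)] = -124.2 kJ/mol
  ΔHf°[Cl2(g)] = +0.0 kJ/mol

ΔH_rxn = 79.0 kJ/mol

ΔH°rxn = Σ nΔHf°(products) − Σ nΔHf°(reactants).
Products: 2·(+0.0) + 2·(-84.7) = -169.4
Reactants: 2·(-124.2) + 2·(+0.0) + 4·(+0.0) = -248.4
ΔH_rxn = (-169.4) − (-248.4) = 79.0 kJ/mol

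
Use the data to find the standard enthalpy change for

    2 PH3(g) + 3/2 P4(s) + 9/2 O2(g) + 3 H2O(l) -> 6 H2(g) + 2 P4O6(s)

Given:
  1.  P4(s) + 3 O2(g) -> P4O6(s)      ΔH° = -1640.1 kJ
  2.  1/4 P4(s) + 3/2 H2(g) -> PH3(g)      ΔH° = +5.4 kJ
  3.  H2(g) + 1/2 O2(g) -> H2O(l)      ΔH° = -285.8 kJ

ΔH° = -2433.6 kJ

eq. 1 × 2: (2)·(-1640.1) = -3280.2 kJ
eq. 2 reversed and × 2: (-2)·(+5.4) = -10.8 kJ
eq. 3 reversed and × 3: (-3)·(-285.8) = +857.4 kJ
By Hess's law, ΔH° = (2)·(-1640.1) + (-2)·(+5.4) + (-3)·(-285.8) = -2433.6 kJ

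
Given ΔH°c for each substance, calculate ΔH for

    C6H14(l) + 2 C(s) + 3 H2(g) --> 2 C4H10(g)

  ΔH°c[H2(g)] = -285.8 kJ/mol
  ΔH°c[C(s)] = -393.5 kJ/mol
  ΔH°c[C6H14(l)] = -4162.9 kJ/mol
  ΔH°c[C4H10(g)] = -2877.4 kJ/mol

ΔH = -52.5 kJ/mol

Using ΔH = Σ nΔHc°(reactants) − Σ nΔHc°(products):
= [1·(-4162.9) + 2·(-393.5) + 3·(-285.8)] − [2·(-2877.4)]
= -52.5 kJ/mol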